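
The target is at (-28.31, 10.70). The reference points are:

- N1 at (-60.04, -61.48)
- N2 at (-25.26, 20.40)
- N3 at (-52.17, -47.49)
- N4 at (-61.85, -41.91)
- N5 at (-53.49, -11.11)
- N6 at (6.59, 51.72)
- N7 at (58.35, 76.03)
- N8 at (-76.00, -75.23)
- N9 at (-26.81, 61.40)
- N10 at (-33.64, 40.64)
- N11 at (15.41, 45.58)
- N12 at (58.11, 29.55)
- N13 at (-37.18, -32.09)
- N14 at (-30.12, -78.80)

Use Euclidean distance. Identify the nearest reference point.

Distances from (-28.31, 10.70):
N1: √((-31.73)² + (-72.18)²) = √(1006.7929 + 5209.9524) = 78.85
N2: √((3.05)² + (9.70)²) = √(9.3025 + 94.0900) = 10.17
N3: √((-23.86)² + (-58.19)²) = √(569.2996 + 3386.0761) = 62.89
N4: √((-33.54)² + (-52.61)²) = √(1124.9316 + 2767.8121) = 62.39
N5: √((-25.18)² + (-21.81)²) = √(634.0324 + 475.6761) = 33.31
N6: √((34.90)² + (41.02)²) = √(1218.0100 + 1682.6404) = 53.86
N7: √((86.66)² + (65.33)²) = √(7509.9556 + 4268.0089) = 108.53
N8: √((-47.69)² + (-85.93)²) = √(2274.3361 + 7383.9649) = 98.28
N9: √((1.50)² + (50.70)²) = √(2.2500 + 2570.4900) = 50.72
N10: √((-5.33)² + (29.94)²) = √(28.4089 + 896.4036) = 30.41
N11: √((43.72)² + (34.88)²) = √(1911.4384 + 1216.6144) = 55.93
N12: √((86.42)² + (18.85)²) = √(7468.4164 + 355.3225) = 88.45
N13: √((-8.87)² + (-42.79)²) = √(78.6769 + 1830.9841) = 43.70
N14: √((-1.81)² + (-89.50)²) = √(3.2761 + 8010.2500) = 89.52
Minimum: N2 at 10.17.

N2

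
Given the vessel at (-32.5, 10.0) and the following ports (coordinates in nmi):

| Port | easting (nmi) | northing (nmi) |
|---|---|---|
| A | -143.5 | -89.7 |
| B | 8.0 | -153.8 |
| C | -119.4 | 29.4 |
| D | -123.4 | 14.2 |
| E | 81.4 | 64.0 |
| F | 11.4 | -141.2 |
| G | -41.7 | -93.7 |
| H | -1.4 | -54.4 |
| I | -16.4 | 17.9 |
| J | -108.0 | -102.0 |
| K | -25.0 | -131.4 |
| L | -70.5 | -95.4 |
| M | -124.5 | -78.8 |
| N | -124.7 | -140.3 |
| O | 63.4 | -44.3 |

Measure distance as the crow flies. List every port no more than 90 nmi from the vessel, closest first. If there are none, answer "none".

I, H, C

Distances from (-32.5, 10.0):
A: 149.2 nmi
B: 168.7 nmi
C: 89.0 nmi
D: 91.0 nmi
E: 126.1 nmi
F: 157.4 nmi
G: 104.1 nmi
H: 71.5 nmi
I: 17.9 nmi
J: 135.1 nmi
K: 141.6 nmi
L: 112.0 nmi
M: 127.9 nmi
N: 176.3 nmi
O: 110.2 nmi
Threshold 90 nmi: I (17.9 nmi), H (71.5 nmi), C (89.0 nmi) are within range.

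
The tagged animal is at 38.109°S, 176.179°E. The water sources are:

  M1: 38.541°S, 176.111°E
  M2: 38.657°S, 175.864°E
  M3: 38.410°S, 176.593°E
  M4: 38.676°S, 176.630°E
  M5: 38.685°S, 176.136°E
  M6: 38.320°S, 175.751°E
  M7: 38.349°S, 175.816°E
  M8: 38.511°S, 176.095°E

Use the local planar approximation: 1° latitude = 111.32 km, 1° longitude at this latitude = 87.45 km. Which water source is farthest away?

Distances from 38.109°S, 176.179°E:
M1: √((-0.432·111.32)² + (-0.068·87.45)²) = √(2312.67118 + 35.36205) = 48.457 km
M2: √((-0.548·111.32)² + (-0.315·87.45)²) = √(3721.40993 + 758.82344) = 66.935 km
M3: √((-0.301·111.32)² + (0.414·87.45)²) = √(1122.74049 + 1310.75134) = 49.330 km
M4: √((-0.567·111.32)² + (0.451·87.45)²) = √(3983.93747 + 1555.50966) = 74.427 km
M5: √((-0.576·111.32)² + (-0.043·87.45)²) = √(4111.41544 + 14.14023) = 64.230 km
M6: √((-0.211·111.32)² + (-0.428·87.45)²) = √(551.71057 + 1400.90010) = 44.188 km
M7: √((-0.240·111.32)² + (-0.363·87.45)²) = √(713.78740 + 1007.70376) = 41.491 km
M8: √((-0.402·111.32)² + (-0.084·87.45)²) = √(2002.61978 + 53.96078) = 45.350 km
Maximum: M4 at 74.427 km.

M4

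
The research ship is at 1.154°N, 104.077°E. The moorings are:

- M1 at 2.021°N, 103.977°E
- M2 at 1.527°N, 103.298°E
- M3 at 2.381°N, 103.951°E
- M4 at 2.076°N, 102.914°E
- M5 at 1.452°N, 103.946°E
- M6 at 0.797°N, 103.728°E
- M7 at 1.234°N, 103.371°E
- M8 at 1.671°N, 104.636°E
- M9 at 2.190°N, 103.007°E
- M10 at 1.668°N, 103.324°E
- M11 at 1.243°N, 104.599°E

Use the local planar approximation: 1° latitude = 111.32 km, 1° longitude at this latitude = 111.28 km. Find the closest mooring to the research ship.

Distances from 1.154°N, 104.077°E:
M1: 97.154 km
M2: 96.118 km
M3: 137.307 km
M4: 165.177 km
M5: 36.235 km
M6: 55.567 km
M7: 79.067 km
M8: 84.746 km
M9: 165.765 km
M10: 101.466 km
M11: 58.927 km
Minimum: M5 at 36.235 km.

M5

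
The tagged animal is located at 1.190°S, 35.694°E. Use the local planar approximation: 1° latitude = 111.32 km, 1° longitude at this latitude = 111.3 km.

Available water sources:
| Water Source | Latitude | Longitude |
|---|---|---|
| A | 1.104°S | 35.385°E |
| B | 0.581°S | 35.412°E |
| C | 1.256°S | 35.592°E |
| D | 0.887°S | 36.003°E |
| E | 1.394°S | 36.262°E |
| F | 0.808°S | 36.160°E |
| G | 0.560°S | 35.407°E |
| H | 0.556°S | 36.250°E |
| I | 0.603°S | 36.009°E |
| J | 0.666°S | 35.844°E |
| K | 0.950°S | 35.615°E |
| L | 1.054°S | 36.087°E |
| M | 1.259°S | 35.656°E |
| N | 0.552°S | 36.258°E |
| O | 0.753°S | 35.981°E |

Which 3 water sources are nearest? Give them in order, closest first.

Distances from 1.190°S, 35.694°E:
A: √((0.086·111.32)² + (-0.309·111.3)²) = √(91.65229 + 1182.78903) = 35.699 km
B: √((0.609·111.32)² + (-0.282·111.3)²) = √(4596.01017 + 985.11866) = 74.707 km
C: √((-0.066·111.32)² + (-0.102·111.3)²) = √(53.98017 + 128.88153) = 13.523 km
D: √((0.303·111.32)² + (0.309·111.3)²) = √(1137.71020 + 1182.78903) = 48.172 km
E: √((-0.204·111.32)² + (0.568·111.3)²) = √(515.71140 + 3996.56610) = 67.173 km
F: √((0.382·111.32)² + (0.466·111.3)²) = √(1808.31099 + 2690.06121) = 67.070 km
G: √((0.630·111.32)² + (-0.287·111.3)²) = √(4918.44132 + 1020.36164) = 77.064 km
H: √((0.634·111.32)² + (0.556·111.3)²) = √(4981.09599 + 3829.48094) = 93.865 km
I: √((0.587·111.32)² + (0.315·111.3)²) = √(4269.94811 + 1229.16854) = 74.156 km
J: √((0.524·111.32)² + (0.150·111.3)²) = √(3402.58489 + 278.72302) = 60.674 km
K: √((0.240·111.32)² + (-0.079·111.3)²) = √(713.78740 + 77.31157) = 28.126 km
L: √((0.136·111.32)² + (0.393·111.3)²) = √(229.20507 + 1913.26633) = 46.287 km
M: √((-0.069·111.32)² + (-0.038·111.3)²) = √(58.99899 + 17.88782) = 8.769 km
N: √((0.638·111.32)² + (0.564·111.3)²) = √(5044.14721 + 3940.47464) = 94.787 km
O: √((0.437·111.32)² + (0.287·111.3)²) = √(2366.51504 + 1020.36164) = 58.197 km
Sorted: M (8.769 km) < C (13.523 km) < K (28.126 km) < A (35.699 km) < L (46.287 km) < …

M, C, K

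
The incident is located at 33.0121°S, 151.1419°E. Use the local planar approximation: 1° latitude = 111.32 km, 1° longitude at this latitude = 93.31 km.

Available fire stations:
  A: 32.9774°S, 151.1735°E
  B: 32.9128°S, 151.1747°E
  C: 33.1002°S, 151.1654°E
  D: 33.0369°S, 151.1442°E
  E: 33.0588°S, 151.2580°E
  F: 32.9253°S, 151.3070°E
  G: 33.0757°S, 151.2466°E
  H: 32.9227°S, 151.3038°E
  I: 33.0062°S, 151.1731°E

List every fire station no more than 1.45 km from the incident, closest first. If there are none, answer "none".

Distances from 33.0121°S, 151.1419°E:
A: √((0.0347·111.32)² + (0.0316·93.31)²) = √(14.921255 + 8.694218) = 4.8596 km
B: √((0.0993·111.32)² + (0.0328·93.31)²) = √(122.192596 + 9.367076) = 11.4699 km
C: √((-0.0881·111.32)² + (0.0235·93.31)²) = √(96.182976 + 4.808306) = 10.0494 km
D: √((-0.0248·111.32)² + (0.0023·93.31)²) = √(7.621663 + 0.046059) = 2.7691 km
E: √((-0.0467·111.32)² + (0.1161·93.31)²) = √(27.025899 + 117.360194) = 12.0161 km
F: √((0.0868·111.32)² + (0.1651·93.31)²) = √(93.365375 + 237.328845) = 18.1850 km
G: √((-0.0636·111.32)² + (0.1047·93.31)²) = √(50.125720 + 95.444244) = 12.0652 km
H: √((0.0894·111.32)² + (0.1619·93.31)²) = √(99.042463 + 228.218095) = 18.0903 km
I: √((0.0059·111.32)² + (0.0312·93.31)²) = √(0.431370 + 8.475505) = 2.9844 km
Threshold 1.45 km: none within range.

none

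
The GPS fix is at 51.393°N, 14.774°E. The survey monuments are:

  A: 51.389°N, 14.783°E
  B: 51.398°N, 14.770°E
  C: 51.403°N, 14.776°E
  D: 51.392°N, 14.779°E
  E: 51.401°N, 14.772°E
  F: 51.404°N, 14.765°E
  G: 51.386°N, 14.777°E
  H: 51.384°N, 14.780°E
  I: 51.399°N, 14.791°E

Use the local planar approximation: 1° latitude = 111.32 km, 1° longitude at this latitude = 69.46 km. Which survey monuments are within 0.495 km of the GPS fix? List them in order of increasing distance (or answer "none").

Distances from 51.393°N, 14.774°E:
A: √((-0.004·111.32)² + (0.009·69.46)²) = √(0.19827 + 0.39080) = 0.768 km
B: √((0.005·111.32)² + (-0.004·69.46)²) = √(0.30980 + 0.07720) = 0.622 km
C: √((0.010·111.32)² + (0.002·69.46)²) = √(1.23921 + 0.01930) = 1.122 km
D: √((-0.001·111.32)² + (0.005·69.46)²) = √(0.01239 + 0.12062) = 0.365 km
E: √((0.008·111.32)² + (-0.002·69.46)²) = √(0.79310 + 0.01930) = 0.901 km
F: √((0.011·111.32)² + (-0.009·69.46)²) = √(1.49945 + 0.39080) = 1.375 km
G: √((-0.007·111.32)² + (0.003·69.46)²) = √(0.60721 + 0.04342) = 0.807 km
H: √((-0.009·111.32)² + (0.006·69.46)²) = √(1.00376 + 0.17369) = 1.085 km
I: √((0.006·111.32)² + (0.017·69.46)²) = √(0.44612 + 1.39434) = 1.357 km
Threshold 0.495 km: D (0.365 km) is within range.

D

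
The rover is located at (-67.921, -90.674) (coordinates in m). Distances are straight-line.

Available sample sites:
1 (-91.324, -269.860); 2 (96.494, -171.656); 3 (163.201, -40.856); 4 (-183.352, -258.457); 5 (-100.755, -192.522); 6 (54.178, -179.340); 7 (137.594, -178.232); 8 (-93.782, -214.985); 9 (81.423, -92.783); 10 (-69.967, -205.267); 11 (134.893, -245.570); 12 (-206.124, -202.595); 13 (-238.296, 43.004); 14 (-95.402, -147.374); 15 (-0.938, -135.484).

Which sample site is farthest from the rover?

11

Distances from (-67.921, -90.674):
1: 180.708 m
2: 183.277 m
3: 236.430 m
4: 203.655 m
5: 107.010 m
6: 150.897 m
7: 223.389 m
8: 126.973 m
9: 149.359 m
10: 114.611 m
11: 255.199 m
12: 177.838 m
13: 216.558 m
14: 63.009 m
15: 80.589 m
Maximum: 11 at 255.199 m.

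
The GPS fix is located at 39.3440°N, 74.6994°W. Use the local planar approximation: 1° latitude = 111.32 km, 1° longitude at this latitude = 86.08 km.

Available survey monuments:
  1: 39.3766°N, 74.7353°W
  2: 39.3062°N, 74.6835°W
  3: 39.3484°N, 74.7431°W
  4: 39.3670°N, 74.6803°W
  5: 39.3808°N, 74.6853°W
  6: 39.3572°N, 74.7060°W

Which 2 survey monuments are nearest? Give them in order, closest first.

6, 4

Distances from 39.3440°N, 74.6994°W:
1: 4.7665 km
2: 4.4249 km
3: 3.7935 km
4: 3.0428 km
5: 4.2726 km
6: 1.5754 km
Sorted: 6 (1.5754 km) < 4 (3.0428 km) < 3 (3.7935 km) < 5 (4.2726 km) < …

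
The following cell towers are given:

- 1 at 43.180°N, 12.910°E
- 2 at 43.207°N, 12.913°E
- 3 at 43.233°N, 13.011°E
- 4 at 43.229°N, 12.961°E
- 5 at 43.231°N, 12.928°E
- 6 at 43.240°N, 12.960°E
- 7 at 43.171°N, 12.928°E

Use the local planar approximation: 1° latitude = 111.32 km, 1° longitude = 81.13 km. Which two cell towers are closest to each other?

Pairwise distances:
1–2: 3.015 km
1–3: 10.097 km
1–4: 6.846 km
1–5: 5.862 km
1–6: 7.815 km
1–7: 1.771 km
2–3: 8.461 km
2–4: 4.600 km
2–5: 2.936 km
2–6: 5.295 km
2–7: 4.188 km
3–4: 4.081 km
3–5: 6.737 km
3–6: 4.210 km
3–7: 9.643 km
4–5: 2.687 km
4–6: 1.227 km
4–7: 6.990 km
5–6: 2.783 km
5–7: 6.679 km
6–7: 8.108 km
Closest pair: 4–6 at 1.227 km.

4 and 6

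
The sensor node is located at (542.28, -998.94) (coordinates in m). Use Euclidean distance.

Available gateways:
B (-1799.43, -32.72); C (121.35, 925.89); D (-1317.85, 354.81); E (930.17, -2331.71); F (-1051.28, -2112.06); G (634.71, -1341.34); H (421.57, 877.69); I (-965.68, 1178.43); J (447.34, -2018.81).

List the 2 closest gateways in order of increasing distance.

G, J

Distances from (542.28, -998.94):
B: 2533.22 m
C: 1970.32 m
D: 2300.59 m
E: 1388.07 m
F: 1943.83 m
G: 354.66 m
H: 1880.51 m
I: 2648.56 m
J: 1024.28 m
Sorted: G (354.66 m) < J (1024.28 m) < E (1388.07 m) < H (1880.51 m) < …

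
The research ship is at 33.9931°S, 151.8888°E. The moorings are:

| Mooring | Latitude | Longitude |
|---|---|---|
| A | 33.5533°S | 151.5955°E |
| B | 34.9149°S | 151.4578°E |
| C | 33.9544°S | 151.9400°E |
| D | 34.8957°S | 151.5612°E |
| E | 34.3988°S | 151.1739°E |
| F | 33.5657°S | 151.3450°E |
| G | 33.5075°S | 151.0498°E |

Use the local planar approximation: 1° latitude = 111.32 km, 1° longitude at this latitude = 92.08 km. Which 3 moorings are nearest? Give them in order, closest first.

C, A, F

Distances from 33.9931°S, 151.8888°E:
A: √((0.4398·111.32)² + (-0.2933·92.08)²) = √(2396.938247 + 729.381506) = 55.9135 km
B: √((-0.9218·111.32)² + (-0.4310·92.08)²) = √(10529.792254 + 1575.016695) = 110.0219 km
C: √((0.0387·111.32)² + (0.0512·92.08)²) = √(18.559588 + 22.226473) = 6.3864 km
D: √((-0.9026·111.32)² + (-0.3276·92.08)²) = √(10095.714341 + 909.951840) = 104.9079 km
E: √((-0.4057·111.32)² + (-0.7149·92.08)²) = √(2039.653574 + 4333.324531) = 79.8309 km
F: √((0.4274·111.32)² + (-0.5438·92.08)²) = √(2263.682070 + 2507.315744) = 69.0724 km
G: √((0.4856·111.32)² + (-0.8390·92.08)²) = √(2922.158384 + 5968.353566) = 94.2895 km
Sorted: C (6.3864 km) < A (55.9135 km) < F (69.0724 km) < E (79.8309 km) < G (94.2895 km) < …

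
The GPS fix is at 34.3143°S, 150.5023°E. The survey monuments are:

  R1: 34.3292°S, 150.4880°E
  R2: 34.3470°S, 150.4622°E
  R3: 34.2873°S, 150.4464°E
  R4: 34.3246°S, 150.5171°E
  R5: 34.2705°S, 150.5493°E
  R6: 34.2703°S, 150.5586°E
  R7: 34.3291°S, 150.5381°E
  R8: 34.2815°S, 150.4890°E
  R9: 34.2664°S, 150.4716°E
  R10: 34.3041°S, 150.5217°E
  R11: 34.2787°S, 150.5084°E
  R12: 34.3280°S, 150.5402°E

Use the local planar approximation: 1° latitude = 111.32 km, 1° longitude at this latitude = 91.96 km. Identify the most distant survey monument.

Distances from 34.3143°S, 150.5023°E:
R1: √((-0.0149·111.32)² + (-0.0143·91.96)²) = √(2.751180 + 1.729299) = 2.1167 km
R2: √((-0.0327·111.32)² + (-0.0401·91.96)²) = √(13.250794 + 13.598364) = 5.1816 km
R3: √((0.0270·111.32)² + (-0.0559·91.96)²) = √(9.033872 + 26.425398) = 5.9548 km
R4: √((-0.0103·111.32)² + (0.0148·91.96)²) = √(1.314682 + 1.852343) = 1.7796 km
R5: √((0.0438·111.32)² + (0.0470·91.96)²) = √(23.773582 + 18.680721) = 6.5157 km
R6: √((0.0440·111.32)² + (0.0563·91.96)²) = √(23.991188 + 26.804932) = 7.1271 km
R7: √((-0.0148·111.32)² + (0.0358·91.96)²) = √(2.714375 + 10.838370) = 3.6814 km
R8: √((0.0328·111.32)² + (-0.0133·91.96)²) = √(13.331962 + 1.495895) = 3.8507 km
R9: √((0.0479·111.32)² + (-0.0307·91.96)²) = √(28.432655 + 7.970300) = 6.0335 km
R10: √((0.0102·111.32)² + (0.0194·91.96)²) = √(1.289278 + 3.182742) = 2.1147 km
R11: √((0.0356·111.32)² + (0.0061·91.96)²) = √(15.705306 + 0.314672) = 4.0025 km
R12: √((-0.0137·111.32)² + (0.0379·91.96)²) = √(2.325881 + 12.147205) = 3.8044 km
Maximum: R6 at 7.1271 km.

R6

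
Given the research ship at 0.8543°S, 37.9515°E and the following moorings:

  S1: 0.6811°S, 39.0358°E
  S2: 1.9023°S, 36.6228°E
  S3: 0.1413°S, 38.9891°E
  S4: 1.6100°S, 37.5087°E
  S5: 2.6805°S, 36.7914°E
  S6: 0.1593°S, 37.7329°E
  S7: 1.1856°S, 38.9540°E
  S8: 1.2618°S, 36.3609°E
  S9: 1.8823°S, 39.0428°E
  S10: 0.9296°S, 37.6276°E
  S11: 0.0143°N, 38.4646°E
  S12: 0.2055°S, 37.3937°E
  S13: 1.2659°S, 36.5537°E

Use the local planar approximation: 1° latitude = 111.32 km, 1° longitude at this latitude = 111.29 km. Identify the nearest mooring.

Distances from 0.8543°S, 37.9515°E:
S1: √((0.1732·111.32)² + (1.0843·111.29)²) = √(371.742462 + 14561.670524) = 122.2023 km
S2: √((-1.0480·111.32)² + (-1.3287·111.29)²) = √(13610.339566 + 21865.839443) = 188.3512 km
S3: √((0.7130·111.32)² + (1.0376·111.29)²) = √(6299.781040 + 13334.361074) = 140.1219 km
S4: √((-0.7557·111.32)² + (-0.4428·111.29)²) = √(7076.935538 + 2428.440735) = 97.4955 km
S5: √((-1.8262·111.32)² + (-1.1601·111.29)²) = √(41327.874709 + 16668.754044) = 240.8249 km
S6: √((0.6950·111.32)² + (-0.2186·111.29)²) = √(5985.714583 + 591.851292) = 81.1022 km
S7: √((-0.3313·111.32)² + (1.0025·111.29)²) = √(1360.157708 + 12447.468830) = 117.5059 km
S8: √((-0.4075·111.32)² + (-1.5906·111.29)²) = √(2057.792696 + 31335.327715) = 182.7378 km
S9: √((-1.0280·111.32)² + (1.0913·111.29)²) = √(13095.817814 + 14750.291234) = 166.8715 km
S10: √((-0.0753·111.32)² + (-0.3239·111.29)²) = √(70.264563 + 1299.374025) = 37.0086 km
S11: √((0.8686·111.32)² + (0.5131·111.29)²) = √(9349.449612 + 3260.741074) = 112.2951 km
S12: √((0.6488·111.32)² + (-0.5578·111.29)²) = √(5216.366267 + 3853.623704) = 95.2365 km
S13: √((-0.4116·111.32)² + (-1.3978·111.29)²) = √(2099.409352 + 24199.275123) = 162.1687 km
Minimum: S10 at 37.0086 km.

S10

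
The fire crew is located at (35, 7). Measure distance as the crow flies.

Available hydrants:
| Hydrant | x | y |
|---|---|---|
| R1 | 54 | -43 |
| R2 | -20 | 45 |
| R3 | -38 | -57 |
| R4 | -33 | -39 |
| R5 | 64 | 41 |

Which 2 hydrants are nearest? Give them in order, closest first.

R5, R1

Distances from (35, 7):
R1: √((19)² + (-50)²) = √(361.000 + 2500.000) = 53.5
R2: √((-55)² + (38)²) = √(3025.000 + 1444.000) = 66.9
R3: √((-73)² + (-64)²) = √(5329.000 + 4096.000) = 97.1
R4: √((-68)² + (-46)²) = √(4624.000 + 2116.000) = 82.1
R5: √((29)² + (34)²) = √(841.000 + 1156.000) = 44.7
Sorted: R5 (44.7) < R1 (53.5) < R2 (66.9) < R4 (82.1) < …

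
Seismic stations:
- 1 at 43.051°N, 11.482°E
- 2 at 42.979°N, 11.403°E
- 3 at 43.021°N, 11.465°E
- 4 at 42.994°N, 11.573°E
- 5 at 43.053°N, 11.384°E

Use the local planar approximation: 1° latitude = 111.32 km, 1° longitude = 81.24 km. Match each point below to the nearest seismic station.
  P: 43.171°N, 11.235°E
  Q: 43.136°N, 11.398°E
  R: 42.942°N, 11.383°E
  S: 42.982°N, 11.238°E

P at 43.171°N, 11.235°E:
  1: √((-0.120·111.32)² + (0.247·81.24)²) = √(178.44685 + 402.65559) = 24.106 km
  2: √((-0.192·111.32)² + (0.168·81.24)²) = √(456.82394 + 186.27664) = 25.359 km
  3: √((-0.150·111.32)² + (0.230·81.24)²) = √(278.82320 + 349.13670) = 25.059 km
  4: √((-0.177·111.32)² + (0.338·81.24)²) = √(388.23343 + 754.00327) = 33.797 km
  5: √((-0.118·111.32)² + (0.149·81.24)²) = √(172.54819 + 146.52521) = 17.863 km
  → nearest: 5 (17.863 km)
Q at 43.136°N, 11.398°E:
  1: √((-0.085·111.32)² + (0.084·81.24)²) = √(89.53323 + 46.56916) = 11.666 km
  2: √((-0.157·111.32)² + (0.005·81.24)²) = √(305.45392 + 0.16500) = 17.482 km
  3: √((-0.115·111.32)² + (0.067·81.24)²) = √(163.88608 + 29.62712) = 13.911 km
  4: √((-0.142·111.32)² + (0.175·81.24)²) = √(249.87516 + 202.12309) = 21.260 km
  5: √((-0.083·111.32)² + (-0.014·81.24)²) = √(85.36947 + 1.29359) = 9.309 km
  → nearest: 5 (9.309 km)
R at 42.942°N, 11.383°E:
  1: √((0.109·111.32)² + (0.099·81.24)²) = √(147.23104 + 64.68599) = 14.557 km
  2: √((0.037·111.32)² + (0.020·81.24)²) = √(16.96484 + 2.63998) = 4.428 km
  3: √((0.079·111.32)² + (0.082·81.24)²) = √(77.33936 + 44.37798) = 11.033 km
  4: √((0.052·111.32)² + (0.190·81.24)²) = √(33.50835 + 238.25775) = 16.485 km
  5: √((0.111·111.32)² + (0.001·81.24)²) = √(152.68359 + 0.00660) = 12.357 km
  → nearest: 2 (4.428 km)
S at 42.982°N, 11.238°E:
  1: √((0.069·111.32)² + (0.244·81.24)²) = √(58.99899 + 392.93388) = 21.259 km
  2: √((-0.003·111.32)² + (0.165·81.24)²) = √(0.11153 + 179.68330) = 13.409 km
  3: √((0.039·111.32)² + (0.227·81.24)²) = √(18.84845 + 340.08818) = 18.946 km
  4: √((0.012·111.32)² + (0.335·81.24)²) = √(1.78447 + 740.67800) = 27.248 km
  5: √((0.071·111.32)² + (0.146·81.24)²) = √(62.46879 + 140.68427) = 14.253 km
  → nearest: 2 (13.409 km)

P→5; Q→5; R→2; S→2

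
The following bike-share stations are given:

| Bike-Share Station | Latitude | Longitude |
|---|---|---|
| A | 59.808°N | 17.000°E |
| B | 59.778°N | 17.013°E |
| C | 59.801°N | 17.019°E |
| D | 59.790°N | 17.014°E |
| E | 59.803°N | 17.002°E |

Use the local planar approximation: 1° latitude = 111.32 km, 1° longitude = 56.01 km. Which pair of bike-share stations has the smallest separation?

Pairwise distances:
A–B: √((-0.030·111.32)² + (0.013·56.01)²) = √(11.15293 + 0.53017) = 3.418 km
A–C: √((-0.007·111.32)² + (0.019·56.01)²) = √(0.60721 + 1.13250) = 1.319 km
A–D: √((-0.018·111.32)² + (0.014·56.01)²) = √(4.01505 + 0.61488) = 2.152 km
A–E: √((-0.005·111.32)² + (0.002·56.01)²) = √(0.30980 + 0.01255) = 0.568 km
B–C: √((0.023·111.32)² + (0.006·56.01)²) = √(6.55544 + 0.11294) = 2.582 km
B–D: √((0.012·111.32)² + (0.001·56.01)²) = √(1.78447 + 0.00314) = 1.337 km
B–E: √((0.025·111.32)² + (-0.011·56.01)²) = √(7.74509 + 0.37959) = 2.850 km
C–D: √((-0.011·111.32)² + (-0.005·56.01)²) = √(1.49945 + 0.07843) = 1.256 km
C–E: √((0.002·111.32)² + (-0.017·56.01)²) = √(0.04957 + 0.90663) = 0.978 km
D–E: √((0.013·111.32)² + (-0.012·56.01)²) = √(2.09427 + 0.45175) = 1.596 km
Closest pair: A–E at 0.568 km.

A and E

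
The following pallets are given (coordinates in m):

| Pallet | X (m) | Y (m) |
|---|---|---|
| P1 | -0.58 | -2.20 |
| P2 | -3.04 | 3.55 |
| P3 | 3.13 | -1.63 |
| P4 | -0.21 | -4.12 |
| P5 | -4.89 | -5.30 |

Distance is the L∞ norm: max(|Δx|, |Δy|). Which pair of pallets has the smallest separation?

Pairwise distances:
P1–P2: 5.75 m
P1–P3: 3.71 m
P1–P4: 1.92 m
P1–P5: 4.31 m
P2–P3: 6.17 m
P2–P4: 7.67 m
P2–P5: 8.85 m
P3–P4: 3.34 m
P3–P5: 8.02 m
P4–P5: 4.68 m
Closest pair: P1–P4 at 1.92 m.

P1 and P4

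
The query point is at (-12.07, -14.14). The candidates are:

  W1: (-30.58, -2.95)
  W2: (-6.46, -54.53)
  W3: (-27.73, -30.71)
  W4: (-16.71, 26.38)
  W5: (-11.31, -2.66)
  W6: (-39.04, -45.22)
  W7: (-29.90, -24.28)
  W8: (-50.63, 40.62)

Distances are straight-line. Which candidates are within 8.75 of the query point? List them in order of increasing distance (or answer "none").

none

Distances from (-12.07, -14.14):
W1: √((-18.51)² + (11.19)²) = √(342.62010 + 125.21610) = 21.630
W2: √((5.61)² + (-40.39)²) = √(31.47210 + 1631.35210) = 40.778
W3: √((-15.66)² + (-16.57)²) = √(245.23560 + 274.56490) = 22.799
W4: √((-4.64)² + (40.52)²) = √(21.52960 + 1641.87040) = 40.785
W5: √((0.76)² + (11.48)²) = √(0.57760 + 131.79040) = 11.505
W6: √((-26.97)² + (-31.08)²) = √(727.38090 + 965.96640) = 41.150
W7: √((-17.83)² + (-10.14)²) = √(317.90890 + 102.81960) = 20.512
W8: √((-38.56)² + (54.76)²) = √(1486.87360 + 2998.65760) = 66.974
Threshold 8.75: none within range.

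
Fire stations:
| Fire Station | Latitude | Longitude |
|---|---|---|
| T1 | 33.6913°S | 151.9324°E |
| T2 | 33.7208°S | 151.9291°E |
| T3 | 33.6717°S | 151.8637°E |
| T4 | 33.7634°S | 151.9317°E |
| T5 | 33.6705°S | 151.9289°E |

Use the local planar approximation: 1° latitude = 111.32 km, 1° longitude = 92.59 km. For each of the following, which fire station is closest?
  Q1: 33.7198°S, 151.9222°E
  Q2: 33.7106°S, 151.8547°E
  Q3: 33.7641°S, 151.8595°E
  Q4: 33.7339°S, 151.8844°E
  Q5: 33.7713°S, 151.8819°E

Q1→T2; Q2→T3; Q3→T4; Q4→T2; Q5→T4

Q1 at 33.7198°S, 151.9222°E:
  T1: 3.3102 km
  T2: 0.6485 km
  T3: 7.6164 km
  T4: 4.9326 km
  T5: 5.5230 km
  → nearest: T2 (0.6485 km)
Q2 at 33.7106°S, 151.8547°E:
  T1: 7.5082 km
  T2: 6.9816 km
  T3: 4.4098 km
  T4: 9.2399 km
  T5: 8.1930 km
  → nearest: T3 (4.4098 km)
Q3 at 33.7641°S, 151.8595°E:
  T1: 10.5469 km
  T2: 8.0475 km
  T3: 10.2933 km
  T4: 6.6855 km
  T5: 12.2416 km
  → nearest: T4 (6.6855 km)
Q4 at 33.7339°S, 151.8844°E:
  T1: 6.4993 km
  T2: 4.3882 km
  T3: 7.1845 km
  T4: 5.4740 km
  T5: 8.1724 km
  → nearest: T2 (4.3882 km)
Q5 at 33.7713°S, 151.8819°E:
  T1: 10.0585 km
  T2: 7.1205 km
  T3: 11.2148 km
  T4: 4.6941 km
  T5: 12.0354 km
  → nearest: T4 (4.6941 km)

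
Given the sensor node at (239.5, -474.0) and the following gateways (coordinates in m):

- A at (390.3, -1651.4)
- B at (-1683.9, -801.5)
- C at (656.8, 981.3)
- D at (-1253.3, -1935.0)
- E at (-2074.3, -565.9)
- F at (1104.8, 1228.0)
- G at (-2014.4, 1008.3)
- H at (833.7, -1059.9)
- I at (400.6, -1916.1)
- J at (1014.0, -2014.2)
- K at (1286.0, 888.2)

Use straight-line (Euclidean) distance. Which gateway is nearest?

Distances from (239.5, -474.0):
A: √((150.8)² + (-1177.4)²) = √(22740.640 + 1386270.760) = 1187.0 m
B: √((-1923.4)² + (-327.5)²) = √(3699467.560 + 107256.250) = 1951.1 m
C: √((417.3)² + (1455.3)²) = √(174139.290 + 2117898.090) = 1513.9 m
D: √((-1492.8)² + (-1461.0)²) = √(2228451.840 + 2134521.000) = 2088.8 m
E: √((-2313.8)² + (-91.9)²) = √(5353670.440 + 8445.610) = 2315.6 m
F: √((865.3)² + (1702.0)²) = √(748744.090 + 2896804.000) = 1909.3 m
G: √((-2253.9)² + (1482.3)²) = √(5080065.210 + 2197213.290) = 2697.6 m
H: √((594.2)² + (-585.9)²) = √(353073.640 + 343278.810) = 834.5 m
I: √((161.1)² + (-1442.1)²) = √(25953.210 + 2079652.410) = 1451.1 m
J: √((774.5)² + (-1540.2)²) = √(599850.250 + 2372216.040) = 1724.0 m
K: √((1046.5)² + (1362.2)²) = √(1095162.250 + 1855588.840) = 1717.8 m
Minimum: H at 834.5 m.

H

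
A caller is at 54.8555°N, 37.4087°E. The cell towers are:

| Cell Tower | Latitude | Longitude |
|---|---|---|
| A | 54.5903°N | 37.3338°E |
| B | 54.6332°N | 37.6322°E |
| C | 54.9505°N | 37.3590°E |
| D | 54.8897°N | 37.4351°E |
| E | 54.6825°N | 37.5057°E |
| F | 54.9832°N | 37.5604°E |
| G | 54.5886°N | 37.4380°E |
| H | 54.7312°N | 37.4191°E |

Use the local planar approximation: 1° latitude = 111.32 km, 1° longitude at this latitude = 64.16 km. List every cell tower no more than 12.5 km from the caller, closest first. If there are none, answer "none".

D, C

Distances from 54.8555°N, 37.4087°E:
A: √((-0.2652·111.32)² + (-0.0749·64.16)²) = √(871.552263 + 23.093638) = 29.9106 km
B: √((-0.2223·111.32)² + (0.2235·64.16)²) = √(612.386095 + 205.628717) = 28.6010 km
C: √((0.0950·111.32)² + (-0.0497·64.16)²) = √(111.839085 + 10.168139) = 11.0457 km
D: √((0.0342·111.32)² + (0.0264·64.16)²) = √(14.494345 + 2.869040) = 4.1669 km
E: √((-0.1730·111.32)² + (0.0970·64.16)²) = √(370.884430 + 38.732201) = 20.2390 km
F: √((0.1277·111.32)² + (0.1517·64.16)²) = √(202.082260 + 94.732691) = 17.2283 km
G: √((-0.2669·111.32)² + (0.0293·64.16)²) = √(882.761823 + 3.533979) = 29.7707 km
H: √((-0.1243·111.32)² + (0.0104·64.16)²) = √(191.464672 + 0.445241) = 13.8532 km
Threshold 12.5 km: D (4.1669 km), C (11.0457 km) are within range.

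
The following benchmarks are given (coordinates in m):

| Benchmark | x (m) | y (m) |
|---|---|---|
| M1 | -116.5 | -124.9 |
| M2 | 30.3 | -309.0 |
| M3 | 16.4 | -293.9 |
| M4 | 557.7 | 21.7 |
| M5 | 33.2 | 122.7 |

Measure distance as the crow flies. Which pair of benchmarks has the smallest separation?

M2 and M3

Pairwise distances:
M2–M3: √((-13.9)² + (15.1)²) = √(193.210 + 228.010) = 20.5 m
M1–M3: √((132.9)² + (-169.0)²) = √(17662.410 + 28561.000) = 215.0 m
M1–M2: √((146.8)² + (-184.1)²) = √(21550.240 + 33892.810) = 235.5 m
M1–M5: √((149.7)² + (247.6)²) = √(22410.090 + 61305.760) = 289.3 m
M3–M5: √((16.8)² + (416.6)²) = √(282.240 + 173555.560) = 416.9 m
M2–M5: √((2.9)² + (431.7)²) = √(8.410 + 186364.890) = 431.7 m
M4–M5: √((-524.5)² + (101.0)²) = √(275100.250 + 10201.000) = 534.1 m
M2–M4: √((527.4)² + (330.7)²) = √(278150.760 + 109362.490) = 622.5 m
M3–M4: √((541.3)² + (315.6)²) = √(293005.690 + 99603.360) = 626.6 m
M1–M4: √((674.2)² + (146.6)²) = √(454545.640 + 21491.560) = 690.0 m
Closest pair: M2–M3 at 20.5 m.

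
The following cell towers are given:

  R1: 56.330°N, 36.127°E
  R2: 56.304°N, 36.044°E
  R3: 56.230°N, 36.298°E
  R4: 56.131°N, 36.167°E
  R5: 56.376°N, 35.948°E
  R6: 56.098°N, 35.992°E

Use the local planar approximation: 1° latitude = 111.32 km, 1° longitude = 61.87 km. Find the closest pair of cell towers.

R1 and R2

Pairwise distances:
R1–R2: √((-0.026·111.32)² + (-0.083·61.87)²) = √(8.37709 + 26.37038) = 5.895 km
R1–R3: √((-0.100·111.32)² + (0.171·61.87)²) = √(123.92142 + 111.93153) = 15.358 km
R1–R4: √((-0.199·111.32)² + (0.040·61.87)²) = √(490.74123 + 6.12464) = 22.290 km
R1–R5: √((0.046·111.32)² + (-0.179·61.87)²) = √(26.22177 + 122.64964) = 12.201 km
R1–R6: √((-0.232·111.32)² + (-0.135·61.87)²) = √(666.99467 + 69.76342) = 27.143 km
R2–R3: √((-0.074·111.32)² + (0.254·61.87)²) = √(67.85937 + 246.96060) = 17.743 km
R2–R4: √((-0.173·111.32)² + (0.123·61.87)²) = √(370.88443 + 57.91225) = 20.707 km
R2–R5: √((0.072·111.32)² + (-0.096·61.87)²) = √(64.24087 + 35.27790) = 9.976 km
R2–R6: √((-0.206·111.32)² + (-0.052·61.87)²) = √(525.87295 + 10.35063) = 23.157 km
R3–R4: √((-0.099·111.32)² + (-0.131·61.87)²) = √(121.45539 + 65.69054) = 13.680 km
R3–R5: √((0.146·111.32)² + (-0.350·61.87)²) = √(264.15091 + 468.91737) = 27.075 km
R3–R6: √((-0.132·111.32)² + (-0.306·61.87)²) = √(215.92069 + 358.42895) = 23.966 km
R4–R5: √((0.245·111.32)² + (-0.219·61.87)²) = √(743.83835 + 183.58976) = 30.454 km
R4–R6: √((-0.033·111.32)² + (-0.175·61.87)²) = √(13.49504 + 117.22934) = 11.433 km
R5–R6: √((-0.278·111.32)² + (0.044·61.87)²) = √(957.71433 + 7.41081) = 31.066 km
Closest pair: R1–R2 at 5.895 km.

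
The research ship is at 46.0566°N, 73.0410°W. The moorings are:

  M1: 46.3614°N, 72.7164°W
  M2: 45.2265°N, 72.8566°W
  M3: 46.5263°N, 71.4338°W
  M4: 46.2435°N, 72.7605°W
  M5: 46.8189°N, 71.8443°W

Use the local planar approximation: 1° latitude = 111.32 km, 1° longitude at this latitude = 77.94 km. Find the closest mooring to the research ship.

Distances from 46.0566°N, 73.0410°W:
M1: √((0.3048·111.32)² + (0.3246·77.94)²) = √(1151.267701 + 640.055795) = 42.3240 km
M2: √((-0.8301·111.32)² + (0.1844·77.94)²) = √(8539.004119 + 206.558293) = 93.5177 km
M3: √((0.4697·111.32)² + (1.6072·77.94)²) = √(2733.930787 + 15691.362314) = 135.7398 km
M4: √((0.1869·111.32)² + (0.2805·77.94)²) = √(432.877485 + 477.954477) = 30.1800 km
M5: √((0.7623·111.32)² + (1.1967·77.94)²) = √(7201.089935 + 8699.441760) = 126.0973 km
Minimum: M4 at 30.1800 km.

M4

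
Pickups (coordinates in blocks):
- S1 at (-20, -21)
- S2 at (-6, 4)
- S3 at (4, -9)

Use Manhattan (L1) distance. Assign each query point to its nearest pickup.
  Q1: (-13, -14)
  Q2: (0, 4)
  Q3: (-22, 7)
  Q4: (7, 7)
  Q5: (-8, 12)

Q1→S1; Q2→S2; Q3→S2; Q4→S2; Q5→S2

Q1 at (-13, -14):
  S1: |-7| + |-7| = 7 + 7 = 14 blocks
  S2: |7| + |18| = 7 + 18 = 25 blocks
  S3: |17| + |5| = 17 + 5 = 22 blocks
  → nearest: S1 (14 blocks)
Q2 at (0, 4):
  S1: |-20| + |-25| = 20 + 25 = 45 blocks
  S2: |-6| + |0| = 6 + 0 = 6 blocks
  S3: |4| + |-13| = 4 + 13 = 17 blocks
  → nearest: S2 (6 blocks)
Q3 at (-22, 7):
  S1: |2| + |-28| = 2 + 28 = 30 blocks
  S2: |16| + |-3| = 16 + 3 = 19 blocks
  S3: |26| + |-16| = 26 + 16 = 42 blocks
  → nearest: S2 (19 blocks)
Q4 at (7, 7):
  S1: |-27| + |-28| = 27 + 28 = 55 blocks
  S2: |-13| + |-3| = 13 + 3 = 16 blocks
  S3: |-3| + |-16| = 3 + 16 = 19 blocks
  → nearest: S2 (16 blocks)
Q5 at (-8, 12):
  S1: |-12| + |-33| = 12 + 33 = 45 blocks
  S2: |2| + |-8| = 2 + 8 = 10 blocks
  S3: |12| + |-21| = 12 + 21 = 33 blocks
  → nearest: S2 (10 blocks)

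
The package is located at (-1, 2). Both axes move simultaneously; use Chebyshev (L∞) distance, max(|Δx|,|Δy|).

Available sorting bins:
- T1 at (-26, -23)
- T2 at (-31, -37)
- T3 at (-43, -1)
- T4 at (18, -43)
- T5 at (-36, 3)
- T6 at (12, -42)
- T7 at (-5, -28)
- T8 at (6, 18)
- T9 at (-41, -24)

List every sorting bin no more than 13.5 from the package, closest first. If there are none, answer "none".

none

Distances from (-1, 2):
T1: 25
T2: 39
T3: 42
T4: 45
T5: 35
T6: 44
T7: 30
T8: 16
T9: 40
Threshold 13.5: none within range.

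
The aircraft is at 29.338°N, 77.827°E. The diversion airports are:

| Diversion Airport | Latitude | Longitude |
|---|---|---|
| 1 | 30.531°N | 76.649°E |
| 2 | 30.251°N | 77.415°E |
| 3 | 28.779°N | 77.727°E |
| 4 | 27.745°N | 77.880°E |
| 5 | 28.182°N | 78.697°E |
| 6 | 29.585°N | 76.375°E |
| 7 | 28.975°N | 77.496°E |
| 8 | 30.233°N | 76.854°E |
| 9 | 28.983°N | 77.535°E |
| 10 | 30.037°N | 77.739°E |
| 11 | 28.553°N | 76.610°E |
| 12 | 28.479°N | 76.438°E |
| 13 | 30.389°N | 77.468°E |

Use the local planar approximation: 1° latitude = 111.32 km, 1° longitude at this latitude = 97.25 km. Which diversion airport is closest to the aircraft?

Distances from 29.338°N, 77.827°E:
1: √((1.193·111.32)² + (-1.178·97.25)²) = √(17637.10428 + 13124.10816) = 175.389 km
2: √((0.913·111.32)² + (-0.412·97.25)²) = √(10329.70575 + 1605.36449) = 109.248 km
3: √((-0.559·111.32)² + (-0.100·97.25)²) = √(3872.30905 + 94.57562) = 62.983 km
4: √((-1.593·111.32)² + (0.053·97.25)²) = √(31446.90777 + 26.56629) = 177.408 km
5: √((-1.156·111.32)² + (0.870·97.25)²) = √(16560.06601 + 7158.42906) = 154.008 km
6: √((0.247·111.32)² + (-1.452·97.25)²) = √(756.03222 + 19939.41685) = 143.859 km
7: √((-0.363·111.32)² + (-0.331·97.25)²) = √(1632.90021 + 1036.18001) = 51.663 km
8: √((0.895·111.32)² + (-0.973·97.25)²) = √(9926.41587 + 8953.74869) = 137.405 km
9: √((-0.355·111.32)² + (-0.292·97.25)²) = √(1561.71975 + 806.38961) = 48.663 km
10: √((0.699·111.32)² + (-0.088·97.25)²) = √(6054.81317 + 73.23936) = 78.282 km
11: √((-0.785·111.32)² + (-1.217·97.25)²) = √(7636.34795 + 14007.49179) = 147.118 km
12: √((-0.859·111.32)² + (-1.389·97.25)²) = √(9143.92643 + 18246.67394) = 165.501 km
13: √((1.051·111.32)² + (-0.359·97.25)²) = √(13688.37289 + 1218.90011) = 122.095 km
Minimum: 9 at 48.663 km.

9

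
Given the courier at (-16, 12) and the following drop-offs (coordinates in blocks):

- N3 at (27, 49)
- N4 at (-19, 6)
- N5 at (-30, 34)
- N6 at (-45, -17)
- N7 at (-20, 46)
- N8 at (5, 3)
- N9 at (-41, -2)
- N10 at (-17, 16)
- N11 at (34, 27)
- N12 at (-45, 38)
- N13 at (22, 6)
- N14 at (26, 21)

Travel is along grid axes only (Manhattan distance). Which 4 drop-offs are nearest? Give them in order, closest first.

Distances from (-16, 12):
N3: |43| + |37| = 43 + 37 = 80 blocks
N4: |-3| + |-6| = 3 + 6 = 9 blocks
N5: |-14| + |22| = 14 + 22 = 36 blocks
N6: |-29| + |-29| = 29 + 29 = 58 blocks
N7: |-4| + |34| = 4 + 34 = 38 blocks
N8: |21| + |-9| = 21 + 9 = 30 blocks
N9: |-25| + |-14| = 25 + 14 = 39 blocks
N10: |-1| + |4| = 1 + 4 = 5 blocks
N11: |50| + |15| = 50 + 15 = 65 blocks
N12: |-29| + |26| = 29 + 26 = 55 blocks
N13: |38| + |-6| = 38 + 6 = 44 blocks
N14: |42| + |9| = 42 + 9 = 51 blocks
Sorted: N10 (5 blocks) < N4 (9 blocks) < N8 (30 blocks) < N5 (36 blocks) < N7 (38 blocks) < N9 (39 blocks) < …

N10, N4, N8, N5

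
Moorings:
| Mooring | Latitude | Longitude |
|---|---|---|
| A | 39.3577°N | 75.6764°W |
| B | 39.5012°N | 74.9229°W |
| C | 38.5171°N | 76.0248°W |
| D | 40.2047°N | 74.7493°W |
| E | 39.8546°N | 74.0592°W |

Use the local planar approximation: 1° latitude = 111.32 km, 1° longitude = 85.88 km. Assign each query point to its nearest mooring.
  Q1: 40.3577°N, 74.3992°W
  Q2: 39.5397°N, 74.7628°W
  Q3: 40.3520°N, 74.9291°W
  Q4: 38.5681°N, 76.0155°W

Q1→D; Q2→B; Q3→D; Q4→C

Q1 at 40.3577°N, 74.3992°W:
  A: 156.2791 km
  B: 105.4209 km
  C: 247.9359 km
  D: 34.5556 km
  E: 63.1598 km
  → nearest: D (34.5556 km)
Q2 at 39.5397°N, 74.7628°W:
  A: 81.0336 km
  B: 14.4019 km
  C: 157.1781 km
  D: 74.0369 km
  E: 69.8572 km
  → nearest: B (14.4019 km)
Q3 at 40.3520°N, 74.9291°W:
  A: 127.9457 km
  B: 94.7126 km
  C: 224.8936 km
  D: 22.5235 km
  E: 92.9894 km
  → nearest: D (22.5235 km)
Q4 at 38.5681°N, 76.0155°W:
  A: 92.5969 km
  B: 139.9788 km
  C: 5.7332 km
  D: 212.1710 km
  E: 220.7632 km
  → nearest: C (5.7332 km)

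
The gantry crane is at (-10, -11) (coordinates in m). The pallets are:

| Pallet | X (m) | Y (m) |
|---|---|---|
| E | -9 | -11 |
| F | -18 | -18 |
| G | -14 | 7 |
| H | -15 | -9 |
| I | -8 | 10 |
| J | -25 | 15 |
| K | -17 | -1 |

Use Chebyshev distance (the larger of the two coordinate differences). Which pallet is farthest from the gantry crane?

J

Distances from (-10, -11):
E: 1 m
F: 8 m
G: 18 m
H: 5 m
I: 21 m
J: 26 m
K: 10 m
Maximum: J at 26 m.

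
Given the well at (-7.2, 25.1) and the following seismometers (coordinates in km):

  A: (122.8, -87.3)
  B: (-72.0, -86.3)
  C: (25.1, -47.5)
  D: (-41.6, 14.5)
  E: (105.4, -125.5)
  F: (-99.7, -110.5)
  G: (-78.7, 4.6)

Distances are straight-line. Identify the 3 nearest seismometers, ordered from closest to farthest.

D, G, C

Distances from (-7.2, 25.1):
A: √((130.0)² + (-112.4)²) = √(16900.000 + 12633.760) = 171.9 km
B: √((-64.8)² + (-111.4)²) = √(4199.040 + 12409.960) = 128.9 km
C: √((32.3)² + (-72.6)²) = √(1043.290 + 5270.760) = 79.5 km
D: √((-34.4)² + (-10.6)²) = √(1183.360 + 112.360) = 36.0 km
E: √((112.6)² + (-150.6)²) = √(12678.760 + 22680.360) = 188.0 km
F: √((-92.5)² + (-135.6)²) = √(8556.250 + 18387.360) = 164.1 km
G: √((-71.5)² + (-20.5)²) = √(5112.250 + 420.250) = 74.4 km
Sorted: D (36.0 km) < G (74.4 km) < C (79.5 km) < B (128.9 km) < F (164.1 km) < …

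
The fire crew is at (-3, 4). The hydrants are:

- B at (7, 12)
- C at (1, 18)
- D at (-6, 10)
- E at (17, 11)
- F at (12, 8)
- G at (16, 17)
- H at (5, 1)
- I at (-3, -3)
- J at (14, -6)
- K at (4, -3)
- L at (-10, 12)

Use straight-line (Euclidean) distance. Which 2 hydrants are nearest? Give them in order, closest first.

Distances from (-3, 4):
B: √((10)² + (8)²) = √(100.000 + 64.000) = 12.8
C: √((4)² + (14)²) = √(16.000 + 196.000) = 14.6
D: √((-3)² + (6)²) = √(9.000 + 36.000) = 6.7
E: √((20)² + (7)²) = √(400.000 + 49.000) = 21.2
F: √((15)² + (4)²) = √(225.000 + 16.000) = 15.5
G: √((19)² + (13)²) = √(361.000 + 169.000) = 23.0
H: √((8)² + (-3)²) = √(64.000 + 9.000) = 8.5
I: √((0)² + (-7)²) = √(0.000 + 49.000) = 7.0
J: √((17)² + (-10)²) = √(289.000 + 100.000) = 19.7
K: √((7)² + (-7)²) = √(49.000 + 49.000) = 9.9
L: √((-7)² + (8)²) = √(49.000 + 64.000) = 10.6
Sorted: D (6.7) < I (7.0) < H (8.5) < K (9.9) < …

D, I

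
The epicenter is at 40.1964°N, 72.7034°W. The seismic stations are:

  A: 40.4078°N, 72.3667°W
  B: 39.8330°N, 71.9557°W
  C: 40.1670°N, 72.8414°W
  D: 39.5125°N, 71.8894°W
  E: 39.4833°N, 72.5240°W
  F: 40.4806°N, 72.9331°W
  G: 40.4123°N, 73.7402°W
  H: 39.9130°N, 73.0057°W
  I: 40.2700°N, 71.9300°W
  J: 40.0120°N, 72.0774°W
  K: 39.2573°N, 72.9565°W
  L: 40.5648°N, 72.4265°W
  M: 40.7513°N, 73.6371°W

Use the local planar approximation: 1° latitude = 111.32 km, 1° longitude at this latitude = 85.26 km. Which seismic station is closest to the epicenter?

Distances from 40.1964°N, 72.7034°W:
A: √((0.2114·111.32)² + (0.3367·85.26)²) = √(553.804348 + 824.094260) = 37.1201 km
B: √((-0.3634·111.32)² + (0.7477·85.26)²) = √(1636.500873 + 4063.922506) = 75.5011 km
C: √((-0.0294·111.32)² + (-0.1380·85.26)²) = √(10.711272 + 138.435932) = 12.2126 km
D: √((-0.6839·111.32)² + (0.8140·85.26)²) = √(5796.043054 + 4816.587635) = 103.0176 km
E: √((-0.7131·111.32)² + (0.1794·85.26)²) = √(6301.548283 + 233.956725) = 80.8425 km
F: √((0.2842·111.32)² + (-0.2297·85.26)²) = √(1000.908880 + 383.541751) = 37.2082 km
G: √((0.2159·111.32)² + (-1.0368·85.26)²) = √(577.632579 + 7814.130028) = 91.6066 km
H: √((-0.2834·111.32)² + (-0.3023·85.26)²) = √(995.281856 + 664.304128) = 40.7380 km
I: √((0.0736·111.32)² + (0.7734·85.26)²) = √(67.127740 + 4348.094678) = 66.4471 km
J: √((-0.1844·111.32)² + (0.6260·85.26)²) = √(421.374479 + 2848.651510) = 57.1841 km
K: √((-0.9391·111.32)² + (-0.2531·85.26)²) = √(10928.739557 + 465.666447) = 106.7446 km
L: √((0.3684·111.32)² + (0.2769·85.26)²) = √(1681.843722 + 557.360989) = 47.3202 km
M: √((0.5549·111.32)² + (-0.9337·85.26)²) = √(3815.714259 + 6337.316163) = 100.7622 km
Minimum: C at 12.2126 km.

C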